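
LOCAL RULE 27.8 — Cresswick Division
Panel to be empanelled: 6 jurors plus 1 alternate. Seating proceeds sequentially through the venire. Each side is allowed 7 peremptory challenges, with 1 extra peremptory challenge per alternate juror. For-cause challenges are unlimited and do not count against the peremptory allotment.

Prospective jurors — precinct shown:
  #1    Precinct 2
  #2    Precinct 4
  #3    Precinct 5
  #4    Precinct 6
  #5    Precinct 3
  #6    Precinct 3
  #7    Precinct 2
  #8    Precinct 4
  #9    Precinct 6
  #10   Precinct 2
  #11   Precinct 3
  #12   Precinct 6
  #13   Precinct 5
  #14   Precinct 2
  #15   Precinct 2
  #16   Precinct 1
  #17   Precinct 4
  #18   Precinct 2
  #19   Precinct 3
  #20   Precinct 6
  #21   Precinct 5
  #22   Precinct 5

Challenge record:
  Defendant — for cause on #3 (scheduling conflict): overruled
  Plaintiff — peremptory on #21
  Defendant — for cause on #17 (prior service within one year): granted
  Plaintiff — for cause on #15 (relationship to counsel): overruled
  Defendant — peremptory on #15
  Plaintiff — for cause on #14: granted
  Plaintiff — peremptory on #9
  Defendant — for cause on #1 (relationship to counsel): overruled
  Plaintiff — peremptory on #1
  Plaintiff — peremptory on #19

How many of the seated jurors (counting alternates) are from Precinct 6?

1

Removed: #1, #9, #14, #15, #17, #19, #21.
Seated (7 incl. alternates): #2, #3, #4, #5, #6, #7, #8.
Of those, in Precinct 6: #4 → 1.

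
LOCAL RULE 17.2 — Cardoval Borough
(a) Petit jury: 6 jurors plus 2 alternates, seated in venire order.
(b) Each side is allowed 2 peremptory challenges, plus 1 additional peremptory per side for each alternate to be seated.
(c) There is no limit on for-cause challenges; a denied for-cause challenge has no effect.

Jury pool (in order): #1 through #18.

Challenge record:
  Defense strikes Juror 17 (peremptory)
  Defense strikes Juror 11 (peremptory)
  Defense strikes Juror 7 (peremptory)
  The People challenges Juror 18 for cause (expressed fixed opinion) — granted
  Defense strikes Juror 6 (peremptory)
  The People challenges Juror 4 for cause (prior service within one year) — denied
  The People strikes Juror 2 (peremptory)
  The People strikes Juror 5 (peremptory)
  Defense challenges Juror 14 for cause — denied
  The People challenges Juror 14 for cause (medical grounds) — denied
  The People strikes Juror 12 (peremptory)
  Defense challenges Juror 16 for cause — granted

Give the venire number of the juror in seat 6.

10

Removed: #2, #5, #6, #7, #11, #12, #16, #17, #18. (#4, #14 stay — for-cause denied.)
Seating in order: seats 1–6 → #1, #3, #4, #8, #9, #10; alternates → #13, #14.
So seat 6 is #10.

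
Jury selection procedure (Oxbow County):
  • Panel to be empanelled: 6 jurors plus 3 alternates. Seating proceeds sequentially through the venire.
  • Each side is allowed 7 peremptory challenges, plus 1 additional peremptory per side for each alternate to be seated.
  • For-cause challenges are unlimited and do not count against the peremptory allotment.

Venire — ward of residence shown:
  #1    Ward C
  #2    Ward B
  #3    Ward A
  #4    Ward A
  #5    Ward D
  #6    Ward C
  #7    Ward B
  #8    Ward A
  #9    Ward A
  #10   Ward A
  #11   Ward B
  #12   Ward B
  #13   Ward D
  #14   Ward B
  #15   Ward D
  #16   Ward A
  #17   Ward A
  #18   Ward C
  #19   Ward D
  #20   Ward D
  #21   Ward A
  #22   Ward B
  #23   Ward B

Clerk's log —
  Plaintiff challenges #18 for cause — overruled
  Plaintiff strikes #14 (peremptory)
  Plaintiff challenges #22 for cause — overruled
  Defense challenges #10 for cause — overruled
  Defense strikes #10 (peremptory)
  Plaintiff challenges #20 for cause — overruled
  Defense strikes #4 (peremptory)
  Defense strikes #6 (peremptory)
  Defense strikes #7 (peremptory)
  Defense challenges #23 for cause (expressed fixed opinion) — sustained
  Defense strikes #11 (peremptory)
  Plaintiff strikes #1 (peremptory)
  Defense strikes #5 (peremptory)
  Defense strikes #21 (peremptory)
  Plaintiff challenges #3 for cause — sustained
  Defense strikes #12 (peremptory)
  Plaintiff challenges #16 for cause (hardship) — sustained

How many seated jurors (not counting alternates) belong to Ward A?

Removed: #1, #3, #4, #5, #6, #7, #10, #11, #12, #14, #16, #21, #23.
Seated jurors 1–6: #2, #8, #9, #13, #15, #17 (alternates #18, #19, #20 not counted).
Of those, in Ward A: #8, #9, #17 → 3.

3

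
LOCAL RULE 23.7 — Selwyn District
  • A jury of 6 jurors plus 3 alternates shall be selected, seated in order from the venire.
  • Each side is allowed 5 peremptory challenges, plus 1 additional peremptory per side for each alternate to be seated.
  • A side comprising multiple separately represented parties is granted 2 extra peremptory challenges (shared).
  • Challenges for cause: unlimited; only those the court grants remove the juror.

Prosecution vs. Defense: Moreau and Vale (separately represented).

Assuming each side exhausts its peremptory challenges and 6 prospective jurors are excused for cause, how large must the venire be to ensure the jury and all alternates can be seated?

33

Seats to fill: 6 + 3 alternates = 9.
Peremptories — Prosecution: 5 + 1×3 = 8; Defense: 5 + 1×3 + 2 = 10; total 18.
For-cause removals: 6.
Minimum venire: 9 + 18 + 6 = 33.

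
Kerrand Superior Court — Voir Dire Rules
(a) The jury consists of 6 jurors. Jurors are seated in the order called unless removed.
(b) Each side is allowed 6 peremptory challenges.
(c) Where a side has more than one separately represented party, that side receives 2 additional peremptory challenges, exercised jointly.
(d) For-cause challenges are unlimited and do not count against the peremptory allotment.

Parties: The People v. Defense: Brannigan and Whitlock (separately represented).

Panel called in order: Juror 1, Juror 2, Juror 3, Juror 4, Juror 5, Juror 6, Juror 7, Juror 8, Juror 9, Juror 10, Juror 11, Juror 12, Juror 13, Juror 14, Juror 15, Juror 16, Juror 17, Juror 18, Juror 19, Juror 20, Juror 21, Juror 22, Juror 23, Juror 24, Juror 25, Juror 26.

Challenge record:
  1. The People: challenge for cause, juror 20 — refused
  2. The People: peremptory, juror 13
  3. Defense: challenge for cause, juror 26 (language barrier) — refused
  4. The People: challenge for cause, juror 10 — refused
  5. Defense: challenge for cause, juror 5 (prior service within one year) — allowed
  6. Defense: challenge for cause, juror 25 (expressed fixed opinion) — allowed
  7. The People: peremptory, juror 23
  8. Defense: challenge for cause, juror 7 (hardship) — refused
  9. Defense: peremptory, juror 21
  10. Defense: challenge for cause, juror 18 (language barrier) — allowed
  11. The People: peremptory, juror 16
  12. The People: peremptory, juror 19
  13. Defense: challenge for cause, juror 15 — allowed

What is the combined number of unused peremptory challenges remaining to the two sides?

The People allotment: 6. Defense allotment: 6 base + 2 multi-party = 8.
The People peremptories used: #13, #23, #16, #19 — 4 (for-cause on #20, #10 don't count).
Defense peremptories used: #21 — 1 (for-cause on #26, #5, #25, #7, #18, #15 don't count).
Remaining: (6 − 4) + (8 − 1) = 9.

9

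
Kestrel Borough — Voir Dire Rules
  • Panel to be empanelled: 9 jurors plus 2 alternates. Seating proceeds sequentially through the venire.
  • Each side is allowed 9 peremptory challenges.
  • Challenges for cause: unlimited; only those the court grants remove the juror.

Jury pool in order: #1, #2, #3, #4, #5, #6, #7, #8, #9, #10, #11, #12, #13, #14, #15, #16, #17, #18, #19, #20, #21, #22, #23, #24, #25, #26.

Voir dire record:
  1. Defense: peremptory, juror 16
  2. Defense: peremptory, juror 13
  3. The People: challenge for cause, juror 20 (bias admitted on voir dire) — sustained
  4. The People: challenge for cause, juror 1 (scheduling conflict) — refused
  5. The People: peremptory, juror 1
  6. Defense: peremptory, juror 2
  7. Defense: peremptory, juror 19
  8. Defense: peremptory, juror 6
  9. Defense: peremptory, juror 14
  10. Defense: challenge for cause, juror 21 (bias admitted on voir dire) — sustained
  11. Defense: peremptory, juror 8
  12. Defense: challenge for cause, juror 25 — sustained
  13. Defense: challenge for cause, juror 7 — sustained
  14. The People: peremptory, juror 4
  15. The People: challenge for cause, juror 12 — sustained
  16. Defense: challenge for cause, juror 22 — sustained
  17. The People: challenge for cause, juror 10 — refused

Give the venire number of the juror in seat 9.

Removed: #1, #2, #4, #6, #7, #8, #12, #13, #14, #16, #19, #20, #21, #22, #25. (#10 stays — for-cause denied.)
Filling seats in venire order through position 9: #3, #5, #9, #10, #11, #15, #17, #18, #23.
So seat 9 is #23.

23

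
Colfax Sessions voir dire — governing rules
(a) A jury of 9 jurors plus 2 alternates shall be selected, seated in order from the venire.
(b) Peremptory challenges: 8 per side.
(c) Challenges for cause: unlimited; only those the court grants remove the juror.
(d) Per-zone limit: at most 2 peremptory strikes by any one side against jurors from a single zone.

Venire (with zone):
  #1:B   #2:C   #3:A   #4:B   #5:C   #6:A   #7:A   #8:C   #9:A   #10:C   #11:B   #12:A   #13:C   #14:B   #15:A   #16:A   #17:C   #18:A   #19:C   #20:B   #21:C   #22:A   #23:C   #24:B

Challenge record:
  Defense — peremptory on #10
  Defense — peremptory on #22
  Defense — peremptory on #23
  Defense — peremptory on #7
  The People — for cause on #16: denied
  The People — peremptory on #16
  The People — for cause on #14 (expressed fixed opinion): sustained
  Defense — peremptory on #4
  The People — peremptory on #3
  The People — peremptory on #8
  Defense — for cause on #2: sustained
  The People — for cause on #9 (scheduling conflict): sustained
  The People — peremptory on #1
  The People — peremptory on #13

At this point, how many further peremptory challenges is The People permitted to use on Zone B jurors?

1

The People peremptories so far: #16, #3, #8, #1, #13 — 5 of 8 used, 3 left overall.
Against Zone B: #1 — 1 used; per-zone cap 2 leaves 1.
Binding limit: min(3, 1) = 1.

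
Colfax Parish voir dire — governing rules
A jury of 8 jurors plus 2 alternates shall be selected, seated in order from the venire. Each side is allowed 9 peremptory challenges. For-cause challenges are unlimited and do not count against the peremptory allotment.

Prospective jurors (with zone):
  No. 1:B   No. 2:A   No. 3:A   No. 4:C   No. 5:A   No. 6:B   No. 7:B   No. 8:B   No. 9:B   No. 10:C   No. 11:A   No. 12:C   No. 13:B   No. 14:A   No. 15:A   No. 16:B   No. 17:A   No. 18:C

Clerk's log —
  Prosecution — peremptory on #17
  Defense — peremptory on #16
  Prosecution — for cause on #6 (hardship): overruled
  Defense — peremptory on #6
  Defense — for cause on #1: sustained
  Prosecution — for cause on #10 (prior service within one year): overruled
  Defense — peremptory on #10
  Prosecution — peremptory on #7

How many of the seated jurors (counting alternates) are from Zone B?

3

Removed: #1, #6, #7, #10, #16, #17.
Seated (10 incl. alternates): #2, #3, #4, #5, #8, #9, #11, #12, #13, #14.
Of those, in Zone B: #8, #9, #13 → 3.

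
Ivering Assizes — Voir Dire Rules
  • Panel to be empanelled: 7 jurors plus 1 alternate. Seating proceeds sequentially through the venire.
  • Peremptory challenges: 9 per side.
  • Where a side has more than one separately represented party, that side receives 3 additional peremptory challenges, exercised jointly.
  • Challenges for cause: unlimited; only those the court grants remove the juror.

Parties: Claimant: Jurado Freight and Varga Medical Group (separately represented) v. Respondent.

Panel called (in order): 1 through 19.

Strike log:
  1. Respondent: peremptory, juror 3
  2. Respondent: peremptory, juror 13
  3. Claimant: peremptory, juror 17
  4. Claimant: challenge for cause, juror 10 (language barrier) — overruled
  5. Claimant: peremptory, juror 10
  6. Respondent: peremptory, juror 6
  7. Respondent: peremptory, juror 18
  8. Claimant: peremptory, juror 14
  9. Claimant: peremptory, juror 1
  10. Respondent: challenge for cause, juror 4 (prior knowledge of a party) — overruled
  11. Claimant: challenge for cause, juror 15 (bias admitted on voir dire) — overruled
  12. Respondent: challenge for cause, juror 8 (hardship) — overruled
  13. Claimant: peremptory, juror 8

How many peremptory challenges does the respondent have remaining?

5

Respondent allotment: 9.
Respondent peremptories used: #3, #13, #6, #18 — 4 (for-cause on #4, #8 don't count).
Remaining: 9 − 4 = 5.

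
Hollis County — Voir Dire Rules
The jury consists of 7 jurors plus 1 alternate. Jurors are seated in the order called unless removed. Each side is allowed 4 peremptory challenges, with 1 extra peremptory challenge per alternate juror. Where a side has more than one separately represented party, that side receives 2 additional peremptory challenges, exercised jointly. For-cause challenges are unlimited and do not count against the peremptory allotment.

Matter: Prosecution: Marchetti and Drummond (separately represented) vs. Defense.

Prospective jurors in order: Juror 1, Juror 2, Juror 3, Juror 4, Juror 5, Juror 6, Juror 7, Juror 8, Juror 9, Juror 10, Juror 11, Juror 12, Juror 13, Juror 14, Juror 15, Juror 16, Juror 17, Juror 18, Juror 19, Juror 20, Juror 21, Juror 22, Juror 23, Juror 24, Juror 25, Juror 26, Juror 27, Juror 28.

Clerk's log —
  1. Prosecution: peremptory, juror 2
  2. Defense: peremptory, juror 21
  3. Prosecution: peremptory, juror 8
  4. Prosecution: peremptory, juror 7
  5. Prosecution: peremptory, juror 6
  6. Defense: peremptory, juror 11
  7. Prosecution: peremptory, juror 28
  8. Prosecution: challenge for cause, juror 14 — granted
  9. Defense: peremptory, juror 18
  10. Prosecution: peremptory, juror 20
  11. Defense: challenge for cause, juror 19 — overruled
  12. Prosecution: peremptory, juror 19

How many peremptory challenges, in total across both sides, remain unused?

2

Prosecution allotment: 4 base + 1 × 1 alternate + 2 multi-party = 7. Defense allotment: 4 base + 1 × 1 alternate = 5.
Prosecution peremptories used: #2, #8, #7, #6, #28, #20, #19 — 7 (the for-cause on #14 doesn't count).
Defense peremptories used: #21, #11, #18 — 3 (the for-cause on #19 doesn't count).
Remaining: (7 − 7) + (5 − 3) = 2.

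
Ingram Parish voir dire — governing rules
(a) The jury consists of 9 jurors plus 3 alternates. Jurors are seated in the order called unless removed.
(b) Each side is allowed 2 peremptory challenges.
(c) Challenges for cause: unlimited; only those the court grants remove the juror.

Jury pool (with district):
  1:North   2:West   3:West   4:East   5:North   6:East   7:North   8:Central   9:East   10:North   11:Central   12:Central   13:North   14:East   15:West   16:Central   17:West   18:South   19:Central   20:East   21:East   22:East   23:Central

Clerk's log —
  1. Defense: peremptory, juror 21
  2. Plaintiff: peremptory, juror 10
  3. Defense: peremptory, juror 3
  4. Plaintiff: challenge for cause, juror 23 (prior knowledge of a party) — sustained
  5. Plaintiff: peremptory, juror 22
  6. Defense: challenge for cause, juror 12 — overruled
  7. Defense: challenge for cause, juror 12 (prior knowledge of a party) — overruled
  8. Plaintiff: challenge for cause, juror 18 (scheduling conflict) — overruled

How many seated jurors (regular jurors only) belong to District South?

0

Removed: #3, #10, #21, #22, #23.
Seated jurors 1–9: #1, #2, #4, #5, #6, #7, #8, #9, #11 (alternates #12, #13, #14 not counted).
None of those are in District South → 0.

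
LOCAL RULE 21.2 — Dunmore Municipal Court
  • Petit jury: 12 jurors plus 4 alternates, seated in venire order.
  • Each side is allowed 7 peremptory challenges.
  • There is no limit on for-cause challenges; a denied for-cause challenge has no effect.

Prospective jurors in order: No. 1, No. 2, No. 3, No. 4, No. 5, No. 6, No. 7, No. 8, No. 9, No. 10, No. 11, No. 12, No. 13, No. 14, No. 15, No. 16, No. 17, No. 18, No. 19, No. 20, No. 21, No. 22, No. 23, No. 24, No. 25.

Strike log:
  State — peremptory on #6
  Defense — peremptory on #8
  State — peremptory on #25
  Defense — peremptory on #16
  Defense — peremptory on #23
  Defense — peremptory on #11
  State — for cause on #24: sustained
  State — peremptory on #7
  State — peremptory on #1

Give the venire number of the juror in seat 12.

18

Removed: #1, #6, #7, #8, #11, #16, #23, #24, #25.
Filling seats in venire order through position 12: #2, #3, #4, #5, #9, #10, #12, #13, #14, #15, #17, #18.
So seat 12 is #18.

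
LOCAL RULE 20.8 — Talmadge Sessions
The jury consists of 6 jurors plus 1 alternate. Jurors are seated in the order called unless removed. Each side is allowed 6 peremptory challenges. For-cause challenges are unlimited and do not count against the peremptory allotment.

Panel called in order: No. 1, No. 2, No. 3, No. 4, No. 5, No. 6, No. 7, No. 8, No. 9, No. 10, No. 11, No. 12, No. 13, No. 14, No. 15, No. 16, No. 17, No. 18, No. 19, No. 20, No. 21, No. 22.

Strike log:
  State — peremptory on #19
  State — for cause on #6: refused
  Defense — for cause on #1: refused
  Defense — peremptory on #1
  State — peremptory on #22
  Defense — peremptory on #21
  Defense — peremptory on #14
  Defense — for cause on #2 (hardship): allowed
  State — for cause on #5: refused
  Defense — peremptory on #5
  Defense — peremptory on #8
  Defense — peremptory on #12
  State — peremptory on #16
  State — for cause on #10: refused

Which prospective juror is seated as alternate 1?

Removed: #1, #2, #5, #8, #12, #14, #16, #19, #21, #22. (#6, #10 stay — for-cause denied.)
Seating in order: seats 1–6 → #3, #4, #6, #7, #9, #10; alternates → #11.
So alternate 1 is #11.

11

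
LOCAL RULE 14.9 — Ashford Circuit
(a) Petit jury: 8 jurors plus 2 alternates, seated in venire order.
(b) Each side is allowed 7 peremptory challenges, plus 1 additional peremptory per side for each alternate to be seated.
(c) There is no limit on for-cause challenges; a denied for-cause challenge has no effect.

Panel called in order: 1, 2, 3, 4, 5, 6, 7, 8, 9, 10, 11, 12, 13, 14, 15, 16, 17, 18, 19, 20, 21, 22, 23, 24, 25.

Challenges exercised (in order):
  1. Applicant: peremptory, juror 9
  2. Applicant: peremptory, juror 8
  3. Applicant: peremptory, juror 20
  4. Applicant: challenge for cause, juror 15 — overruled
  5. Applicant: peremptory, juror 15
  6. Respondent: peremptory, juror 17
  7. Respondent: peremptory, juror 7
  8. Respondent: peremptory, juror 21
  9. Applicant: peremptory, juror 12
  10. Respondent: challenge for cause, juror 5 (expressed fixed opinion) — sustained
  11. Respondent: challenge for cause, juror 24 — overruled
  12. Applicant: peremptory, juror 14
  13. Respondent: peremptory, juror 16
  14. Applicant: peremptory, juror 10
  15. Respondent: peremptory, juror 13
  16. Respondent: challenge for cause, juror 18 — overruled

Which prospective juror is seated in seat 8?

19

Removed: #5, #7, #8, #9, #10, #12, #13, #14, #15, #16, #17, #20, #21. (#18, #24 stay — for-cause denied.)
Filling seats in venire order through position 8: #1, #2, #3, #4, #6, #11, #18, #19.
So seat 8 is #19.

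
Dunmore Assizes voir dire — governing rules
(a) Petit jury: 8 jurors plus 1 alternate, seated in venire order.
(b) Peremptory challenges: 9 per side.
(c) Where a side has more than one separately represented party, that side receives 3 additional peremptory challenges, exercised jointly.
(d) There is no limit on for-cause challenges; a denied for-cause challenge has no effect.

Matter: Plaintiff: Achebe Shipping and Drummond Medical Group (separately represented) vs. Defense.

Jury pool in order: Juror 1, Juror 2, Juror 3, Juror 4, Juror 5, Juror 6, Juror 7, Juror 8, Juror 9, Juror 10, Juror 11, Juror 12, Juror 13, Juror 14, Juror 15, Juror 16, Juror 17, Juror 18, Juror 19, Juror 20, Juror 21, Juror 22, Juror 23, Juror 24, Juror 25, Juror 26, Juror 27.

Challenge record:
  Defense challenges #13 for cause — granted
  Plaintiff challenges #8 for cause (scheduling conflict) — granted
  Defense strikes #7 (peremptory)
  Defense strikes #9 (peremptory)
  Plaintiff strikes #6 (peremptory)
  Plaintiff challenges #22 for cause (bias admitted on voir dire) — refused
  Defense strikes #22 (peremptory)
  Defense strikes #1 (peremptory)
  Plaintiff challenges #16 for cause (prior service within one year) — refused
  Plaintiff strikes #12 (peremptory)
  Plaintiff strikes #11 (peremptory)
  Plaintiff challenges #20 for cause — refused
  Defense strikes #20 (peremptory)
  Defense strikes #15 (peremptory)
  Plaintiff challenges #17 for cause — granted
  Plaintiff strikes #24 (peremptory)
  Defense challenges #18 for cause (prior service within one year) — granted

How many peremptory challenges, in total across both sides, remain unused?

11

Plaintiff allotment: 9 base + 3 multi-party = 12. Defense allotment: 9.
Plaintiff peremptories used: #6, #12, #11, #24 — 4 (for-cause on #8, #22, #16, #20, #17 don't count).
Defense peremptories used: #7, #9, #22, #1, #20, #15 — 6 (for-cause on #13, #18 don't count).
Remaining: (12 − 4) + (9 − 6) = 11.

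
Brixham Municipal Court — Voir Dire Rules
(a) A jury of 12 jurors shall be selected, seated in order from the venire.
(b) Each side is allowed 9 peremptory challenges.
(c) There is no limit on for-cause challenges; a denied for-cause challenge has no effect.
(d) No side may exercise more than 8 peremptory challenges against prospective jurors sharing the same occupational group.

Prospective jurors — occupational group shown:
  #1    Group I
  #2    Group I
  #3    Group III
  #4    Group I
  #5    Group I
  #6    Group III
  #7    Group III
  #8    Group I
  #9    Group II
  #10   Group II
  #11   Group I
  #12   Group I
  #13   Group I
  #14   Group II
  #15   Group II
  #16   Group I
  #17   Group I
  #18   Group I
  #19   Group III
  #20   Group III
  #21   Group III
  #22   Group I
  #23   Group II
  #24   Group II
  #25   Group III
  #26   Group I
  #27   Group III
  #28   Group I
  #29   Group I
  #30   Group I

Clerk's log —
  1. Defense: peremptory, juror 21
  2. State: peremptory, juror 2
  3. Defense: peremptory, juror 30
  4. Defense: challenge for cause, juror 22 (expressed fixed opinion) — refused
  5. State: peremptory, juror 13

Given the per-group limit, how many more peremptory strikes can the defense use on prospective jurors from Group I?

7

Defense peremptories so far: #21, #30 — 2 of 9 used, 7 left overall.
Against Group I: #30 — 1 used; per-group cap 8 leaves 7.
Binding limit: min(7, 7) = 7.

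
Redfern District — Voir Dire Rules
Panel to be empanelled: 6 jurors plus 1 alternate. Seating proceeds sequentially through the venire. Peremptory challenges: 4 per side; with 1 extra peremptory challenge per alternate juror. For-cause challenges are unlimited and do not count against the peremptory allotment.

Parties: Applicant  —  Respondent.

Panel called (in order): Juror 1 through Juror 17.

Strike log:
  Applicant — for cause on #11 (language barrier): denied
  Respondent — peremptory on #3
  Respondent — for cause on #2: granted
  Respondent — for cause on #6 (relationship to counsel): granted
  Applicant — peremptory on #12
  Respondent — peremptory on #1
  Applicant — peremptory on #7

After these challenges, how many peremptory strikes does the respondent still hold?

Respondent allotment: 4 base + 1 × 1 alternate = 5.
Respondent peremptories used: #3, #1 — 2 (for-cause on #2, #6 don't count).
Remaining: 5 − 2 = 3.

3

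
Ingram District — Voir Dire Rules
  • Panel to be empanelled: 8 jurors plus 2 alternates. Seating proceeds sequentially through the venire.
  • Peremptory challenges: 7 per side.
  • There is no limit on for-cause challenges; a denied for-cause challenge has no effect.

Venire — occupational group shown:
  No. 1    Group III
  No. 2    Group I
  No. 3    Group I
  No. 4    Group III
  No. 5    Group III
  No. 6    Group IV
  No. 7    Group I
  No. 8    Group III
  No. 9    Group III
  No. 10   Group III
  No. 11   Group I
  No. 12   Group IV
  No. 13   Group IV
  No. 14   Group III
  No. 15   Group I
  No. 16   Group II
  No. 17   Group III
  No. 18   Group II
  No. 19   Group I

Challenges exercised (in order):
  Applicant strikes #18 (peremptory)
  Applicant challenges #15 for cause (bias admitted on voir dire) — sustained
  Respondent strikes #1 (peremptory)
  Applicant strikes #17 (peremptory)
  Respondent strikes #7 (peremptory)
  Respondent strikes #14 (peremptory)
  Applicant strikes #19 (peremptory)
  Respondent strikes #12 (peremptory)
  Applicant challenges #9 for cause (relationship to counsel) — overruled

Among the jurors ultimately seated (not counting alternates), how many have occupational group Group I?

2

Removed: #1, #7, #12, #14, #15, #17, #18, #19.
Seated jurors 1–8: #2, #3, #4, #5, #6, #8, #9, #10 (alternates #11, #13 not counted).
Of those, in Group I: #2, #3 → 2.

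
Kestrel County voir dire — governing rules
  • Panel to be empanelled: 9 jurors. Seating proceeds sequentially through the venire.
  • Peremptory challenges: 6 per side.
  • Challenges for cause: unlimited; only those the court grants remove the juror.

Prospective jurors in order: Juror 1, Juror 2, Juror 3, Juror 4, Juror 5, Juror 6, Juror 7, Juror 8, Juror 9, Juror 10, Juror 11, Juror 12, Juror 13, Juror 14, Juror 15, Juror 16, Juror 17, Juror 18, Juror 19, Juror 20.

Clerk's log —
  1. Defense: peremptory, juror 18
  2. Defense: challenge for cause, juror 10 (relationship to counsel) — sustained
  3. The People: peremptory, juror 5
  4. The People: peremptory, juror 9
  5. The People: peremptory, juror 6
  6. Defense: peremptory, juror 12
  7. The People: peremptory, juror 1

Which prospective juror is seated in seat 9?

Removed: #1, #5, #6, #9, #10, #12, #18.
Seating in order: seats 1–9 → #2, #3, #4, #7, #8, #11, #13, #14, #15.
So seat 9 is #15.

15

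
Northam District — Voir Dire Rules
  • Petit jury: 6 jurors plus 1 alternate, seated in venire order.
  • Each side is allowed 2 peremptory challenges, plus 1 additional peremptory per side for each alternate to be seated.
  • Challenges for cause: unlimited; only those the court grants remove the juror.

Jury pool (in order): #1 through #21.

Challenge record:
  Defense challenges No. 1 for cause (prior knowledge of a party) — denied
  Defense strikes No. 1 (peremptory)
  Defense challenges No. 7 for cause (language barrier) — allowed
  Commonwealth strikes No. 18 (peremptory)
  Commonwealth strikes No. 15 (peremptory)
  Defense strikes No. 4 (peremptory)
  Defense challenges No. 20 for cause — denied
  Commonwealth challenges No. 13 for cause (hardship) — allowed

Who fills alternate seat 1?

Removed: #1, #4, #7, #13, #15, #18. (#20 stays — for-cause denied.)
Filling seats in venire order through position 7: #2, #3, #5, #6, #8, #9, #10.
So alternate 1 is #10.

10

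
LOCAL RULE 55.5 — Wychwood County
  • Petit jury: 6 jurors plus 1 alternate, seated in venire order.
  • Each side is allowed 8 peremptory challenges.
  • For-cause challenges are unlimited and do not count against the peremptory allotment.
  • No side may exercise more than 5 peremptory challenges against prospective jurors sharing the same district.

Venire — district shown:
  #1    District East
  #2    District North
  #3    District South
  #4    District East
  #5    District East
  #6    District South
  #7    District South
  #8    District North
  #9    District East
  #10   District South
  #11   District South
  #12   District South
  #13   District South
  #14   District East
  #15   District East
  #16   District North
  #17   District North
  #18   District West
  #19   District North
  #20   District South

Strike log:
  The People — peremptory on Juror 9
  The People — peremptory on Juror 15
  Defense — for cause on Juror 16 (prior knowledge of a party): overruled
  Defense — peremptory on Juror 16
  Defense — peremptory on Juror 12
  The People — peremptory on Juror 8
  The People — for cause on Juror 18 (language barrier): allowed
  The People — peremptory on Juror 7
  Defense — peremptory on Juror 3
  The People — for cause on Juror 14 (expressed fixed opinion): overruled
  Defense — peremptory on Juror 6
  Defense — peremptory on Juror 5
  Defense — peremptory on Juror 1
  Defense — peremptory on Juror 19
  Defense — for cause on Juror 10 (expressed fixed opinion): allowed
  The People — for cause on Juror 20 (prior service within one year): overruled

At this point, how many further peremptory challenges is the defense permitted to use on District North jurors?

1

Defense peremptories so far: #16, #12, #3, #6, #5, #1, #19 — 7 of 8 used, 1 left overall.
Against District North: #16, #19 — 2 used; per-district cap 5 leaves 3.
Binding limit: min(1, 3) = 1.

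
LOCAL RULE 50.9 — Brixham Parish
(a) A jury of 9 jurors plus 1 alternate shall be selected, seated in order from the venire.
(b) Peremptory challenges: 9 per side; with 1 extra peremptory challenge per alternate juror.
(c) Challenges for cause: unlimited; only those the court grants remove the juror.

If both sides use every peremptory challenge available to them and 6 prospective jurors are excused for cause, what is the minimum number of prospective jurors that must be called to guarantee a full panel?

36

Seats to fill: 9 + 1 alternates = 10.
Peremptories: 9 + 1×1 = 10 per side × 2 sides = 20.
For-cause removals: 6.
Minimum venire: 10 + 20 + 6 = 36.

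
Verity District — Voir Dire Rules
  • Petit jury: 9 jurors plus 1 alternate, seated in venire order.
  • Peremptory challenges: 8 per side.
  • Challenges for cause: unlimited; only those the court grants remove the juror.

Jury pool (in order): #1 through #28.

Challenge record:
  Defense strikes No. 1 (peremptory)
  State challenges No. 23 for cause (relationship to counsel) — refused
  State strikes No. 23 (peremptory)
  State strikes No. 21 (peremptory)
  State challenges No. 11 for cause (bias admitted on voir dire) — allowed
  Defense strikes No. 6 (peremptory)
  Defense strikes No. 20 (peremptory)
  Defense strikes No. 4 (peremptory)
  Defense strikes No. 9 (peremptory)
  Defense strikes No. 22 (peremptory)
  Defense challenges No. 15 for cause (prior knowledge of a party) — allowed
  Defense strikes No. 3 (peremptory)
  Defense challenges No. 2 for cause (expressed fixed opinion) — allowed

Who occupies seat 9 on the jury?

17

Removed: #1, #2, #3, #4, #6, #9, #11, #15, #20, #21, #22, #23.
Seating in order: seats 1–9 → #5, #7, #8, #10, #12, #13, #14, #16, #17; alternates → #18.
So seat 9 is #17.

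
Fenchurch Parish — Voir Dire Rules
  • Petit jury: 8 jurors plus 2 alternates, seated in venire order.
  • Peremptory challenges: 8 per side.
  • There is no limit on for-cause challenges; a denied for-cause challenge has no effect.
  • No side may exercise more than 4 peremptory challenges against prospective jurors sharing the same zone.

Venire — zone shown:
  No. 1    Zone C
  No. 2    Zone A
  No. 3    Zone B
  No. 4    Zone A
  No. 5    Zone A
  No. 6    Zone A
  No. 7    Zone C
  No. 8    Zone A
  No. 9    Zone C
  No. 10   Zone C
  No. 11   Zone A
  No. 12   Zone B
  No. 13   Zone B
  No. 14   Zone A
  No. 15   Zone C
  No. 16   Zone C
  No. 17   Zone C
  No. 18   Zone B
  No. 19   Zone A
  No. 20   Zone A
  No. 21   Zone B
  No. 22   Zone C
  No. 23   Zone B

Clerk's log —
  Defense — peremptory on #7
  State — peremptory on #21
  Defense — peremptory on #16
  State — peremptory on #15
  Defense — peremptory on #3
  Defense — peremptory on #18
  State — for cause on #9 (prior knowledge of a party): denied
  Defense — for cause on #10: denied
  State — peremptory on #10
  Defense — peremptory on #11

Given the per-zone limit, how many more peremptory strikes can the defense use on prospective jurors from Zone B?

2

Defense peremptories so far: #7, #16, #3, #18, #11 — 5 of 8 used, 3 left overall.
Against Zone B: #3, #18 — 2 used; per-zone cap 4 leaves 2.
Binding limit: min(3, 2) = 2.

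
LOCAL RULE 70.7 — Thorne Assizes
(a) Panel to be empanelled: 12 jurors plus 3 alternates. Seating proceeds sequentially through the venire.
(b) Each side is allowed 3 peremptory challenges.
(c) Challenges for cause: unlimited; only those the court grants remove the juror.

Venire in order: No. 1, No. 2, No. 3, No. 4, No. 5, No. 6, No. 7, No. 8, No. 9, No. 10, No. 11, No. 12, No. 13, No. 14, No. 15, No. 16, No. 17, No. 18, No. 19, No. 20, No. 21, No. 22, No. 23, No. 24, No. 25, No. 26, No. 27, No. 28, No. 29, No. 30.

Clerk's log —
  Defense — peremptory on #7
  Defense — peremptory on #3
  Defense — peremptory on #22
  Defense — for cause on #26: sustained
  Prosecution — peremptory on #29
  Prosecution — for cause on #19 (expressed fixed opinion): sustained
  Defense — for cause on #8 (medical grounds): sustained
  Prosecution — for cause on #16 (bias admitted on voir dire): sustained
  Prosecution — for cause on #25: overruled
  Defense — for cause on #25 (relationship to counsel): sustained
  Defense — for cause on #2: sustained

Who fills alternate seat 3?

Removed: #2, #3, #7, #8, #16, #19, #22, #25, #26, #29.
Filling seats in venire order through position 15: #1, #4, #5, #6, #9, #10, #11, #12, #13, #14, #15, #17, #18, #20, #21.
So alternate 3 is #21.

21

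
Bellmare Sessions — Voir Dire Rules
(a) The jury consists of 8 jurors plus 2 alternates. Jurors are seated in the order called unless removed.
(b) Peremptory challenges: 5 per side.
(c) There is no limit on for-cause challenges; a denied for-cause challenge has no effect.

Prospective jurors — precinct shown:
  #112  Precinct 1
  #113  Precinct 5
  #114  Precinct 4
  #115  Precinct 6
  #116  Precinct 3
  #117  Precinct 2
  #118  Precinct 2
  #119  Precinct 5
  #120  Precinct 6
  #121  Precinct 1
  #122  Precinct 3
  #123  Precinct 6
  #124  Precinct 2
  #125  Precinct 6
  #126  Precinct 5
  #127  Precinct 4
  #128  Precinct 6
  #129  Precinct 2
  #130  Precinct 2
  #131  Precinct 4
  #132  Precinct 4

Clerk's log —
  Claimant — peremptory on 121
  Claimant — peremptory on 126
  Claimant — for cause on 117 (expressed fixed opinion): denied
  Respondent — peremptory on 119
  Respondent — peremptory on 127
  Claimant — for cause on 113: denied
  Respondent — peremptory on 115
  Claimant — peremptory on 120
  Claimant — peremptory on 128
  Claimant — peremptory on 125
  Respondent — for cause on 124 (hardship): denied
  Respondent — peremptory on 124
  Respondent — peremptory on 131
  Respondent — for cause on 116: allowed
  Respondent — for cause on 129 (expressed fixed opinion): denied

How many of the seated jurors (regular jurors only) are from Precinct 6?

1

Removed: #115, #116, #119, #120, #121, #124, #125, #126, #127, #128, #131.
Seated jurors 1–8: #112, #113, #114, #117, #118, #122, #123, #129 (alternates #130, #132 not counted).
Of those, in Precinct 6: #123 → 1.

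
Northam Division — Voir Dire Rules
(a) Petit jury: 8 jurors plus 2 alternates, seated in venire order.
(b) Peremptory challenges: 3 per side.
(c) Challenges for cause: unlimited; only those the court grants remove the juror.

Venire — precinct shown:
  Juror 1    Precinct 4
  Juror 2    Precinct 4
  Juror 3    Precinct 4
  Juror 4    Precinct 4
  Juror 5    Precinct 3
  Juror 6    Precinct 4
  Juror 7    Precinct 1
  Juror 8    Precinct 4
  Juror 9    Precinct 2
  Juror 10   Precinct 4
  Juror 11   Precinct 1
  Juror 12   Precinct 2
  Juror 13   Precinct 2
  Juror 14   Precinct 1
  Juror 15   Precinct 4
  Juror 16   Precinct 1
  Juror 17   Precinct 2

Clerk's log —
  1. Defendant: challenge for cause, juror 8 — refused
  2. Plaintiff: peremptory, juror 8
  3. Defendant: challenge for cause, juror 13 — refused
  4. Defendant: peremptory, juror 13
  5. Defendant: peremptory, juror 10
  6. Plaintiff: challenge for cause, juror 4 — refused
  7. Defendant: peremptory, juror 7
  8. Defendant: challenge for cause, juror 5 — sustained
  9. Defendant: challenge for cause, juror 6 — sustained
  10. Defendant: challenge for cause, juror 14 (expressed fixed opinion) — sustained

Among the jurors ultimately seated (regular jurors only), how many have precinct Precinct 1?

Removed: #5, #6, #7, #8, #10, #13, #14.
Seated jurors 1–8: #1, #2, #3, #4, #9, #11, #12, #15 (alternates #16, #17 not counted).
Of those, in Precinct 1: #11 → 1.

1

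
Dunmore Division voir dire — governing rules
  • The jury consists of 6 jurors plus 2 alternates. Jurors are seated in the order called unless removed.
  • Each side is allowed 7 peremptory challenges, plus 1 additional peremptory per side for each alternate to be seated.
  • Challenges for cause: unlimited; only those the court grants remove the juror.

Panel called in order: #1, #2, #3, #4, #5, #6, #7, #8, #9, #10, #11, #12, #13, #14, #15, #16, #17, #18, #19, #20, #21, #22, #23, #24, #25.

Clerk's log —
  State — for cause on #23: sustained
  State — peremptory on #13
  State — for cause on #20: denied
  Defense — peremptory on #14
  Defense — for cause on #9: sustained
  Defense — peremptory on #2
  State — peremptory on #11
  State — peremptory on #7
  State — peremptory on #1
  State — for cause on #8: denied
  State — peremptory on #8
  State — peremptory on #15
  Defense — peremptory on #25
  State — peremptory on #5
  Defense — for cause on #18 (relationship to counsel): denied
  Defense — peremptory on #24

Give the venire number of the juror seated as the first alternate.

17

Removed: #1, #2, #5, #7, #8, #9, #11, #13, #14, #15, #23, #24, #25. (#18, #20 stay — for-cause denied.)
Seating in order: seats 1–6 → #3, #4, #6, #10, #12, #16; alternates → #17, #18.
So alternate 1 is #17.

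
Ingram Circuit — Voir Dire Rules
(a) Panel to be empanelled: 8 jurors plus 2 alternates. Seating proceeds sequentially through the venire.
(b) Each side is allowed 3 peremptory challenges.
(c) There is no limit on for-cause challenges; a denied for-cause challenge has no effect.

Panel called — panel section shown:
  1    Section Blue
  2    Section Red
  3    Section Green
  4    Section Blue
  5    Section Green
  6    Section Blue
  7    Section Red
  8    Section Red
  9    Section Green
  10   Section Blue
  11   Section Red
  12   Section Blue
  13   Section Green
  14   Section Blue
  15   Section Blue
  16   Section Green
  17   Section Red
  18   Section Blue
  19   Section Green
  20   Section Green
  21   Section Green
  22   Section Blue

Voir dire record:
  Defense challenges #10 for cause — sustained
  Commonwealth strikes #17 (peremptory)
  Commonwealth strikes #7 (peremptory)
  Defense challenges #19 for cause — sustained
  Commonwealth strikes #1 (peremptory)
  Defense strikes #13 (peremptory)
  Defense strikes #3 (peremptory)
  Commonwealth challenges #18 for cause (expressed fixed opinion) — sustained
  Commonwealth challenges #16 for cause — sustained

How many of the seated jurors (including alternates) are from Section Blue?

5

Removed: #1, #3, #7, #10, #13, #16, #17, #18, #19.
Seated (10 incl. alternates): #2, #4, #5, #6, #8, #9, #11, #12, #14, #15.
Of those, in Section Blue: #4, #6, #12, #14, #15 → 5.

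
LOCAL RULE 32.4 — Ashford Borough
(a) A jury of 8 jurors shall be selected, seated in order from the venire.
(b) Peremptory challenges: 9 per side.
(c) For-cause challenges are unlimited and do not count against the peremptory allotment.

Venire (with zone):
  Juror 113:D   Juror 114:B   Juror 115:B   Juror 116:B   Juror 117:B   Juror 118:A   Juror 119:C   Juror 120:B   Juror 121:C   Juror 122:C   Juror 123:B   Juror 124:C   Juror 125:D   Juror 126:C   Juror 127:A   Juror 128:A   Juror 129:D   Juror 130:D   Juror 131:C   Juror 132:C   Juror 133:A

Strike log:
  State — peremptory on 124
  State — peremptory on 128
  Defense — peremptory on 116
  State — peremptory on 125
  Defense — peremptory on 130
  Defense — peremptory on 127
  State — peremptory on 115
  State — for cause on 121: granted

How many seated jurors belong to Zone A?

Removed: #115, #116, #121, #124, #125, #127, #128, #130.
Seated jurors 1–8: #113, #114, #117, #118, #119, #120, #122, #123.
Of those, in Zone A: #118 → 1.

1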